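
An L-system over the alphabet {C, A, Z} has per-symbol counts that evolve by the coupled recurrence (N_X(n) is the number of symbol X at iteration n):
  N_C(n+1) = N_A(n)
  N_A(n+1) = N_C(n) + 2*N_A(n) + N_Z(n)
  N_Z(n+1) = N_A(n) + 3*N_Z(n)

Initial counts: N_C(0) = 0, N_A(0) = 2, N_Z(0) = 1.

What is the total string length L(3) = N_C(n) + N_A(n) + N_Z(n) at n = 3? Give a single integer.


Answer: 153

Derivation:
Step 0: N_C=0, N_A=2, N_Z=1, L=3
Step 1: N_C=2, N_A=5, N_Z=5, L=12
Step 2: N_C=5, N_A=17, N_Z=20, L=42
Step 3: N_C=17, N_A=59, N_Z=77, L=153


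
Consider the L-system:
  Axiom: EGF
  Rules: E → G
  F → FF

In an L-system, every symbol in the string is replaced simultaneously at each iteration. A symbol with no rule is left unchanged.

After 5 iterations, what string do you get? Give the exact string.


Answer: GGFFFFFFFFFFFFFFFFFFFFFFFFFFFFFFFF

Derivation:
Step 0: EGF
Step 1: GGFF
Step 2: GGFFFF
Step 3: GGFFFFFFFF
Step 4: GGFFFFFFFFFFFFFFFF
Step 5: GGFFFFFFFFFFFFFFFFFFFFFFFFFFFFFFFF


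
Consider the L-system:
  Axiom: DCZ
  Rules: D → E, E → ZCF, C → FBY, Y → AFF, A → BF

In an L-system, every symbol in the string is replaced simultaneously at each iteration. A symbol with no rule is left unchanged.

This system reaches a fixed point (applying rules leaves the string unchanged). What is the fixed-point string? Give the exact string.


Step 0: DCZ
Step 1: EFBYZ
Step 2: ZCFFBAFFZ
Step 3: ZFBYFFBBFFFZ
Step 4: ZFBAFFFFBBFFFZ
Step 5: ZFBBFFFFFBBFFFZ
Step 6: ZFBBFFFFFBBFFFZ  (unchanged — fixed point at step 5)

Answer: ZFBBFFFFFBBFFFZ


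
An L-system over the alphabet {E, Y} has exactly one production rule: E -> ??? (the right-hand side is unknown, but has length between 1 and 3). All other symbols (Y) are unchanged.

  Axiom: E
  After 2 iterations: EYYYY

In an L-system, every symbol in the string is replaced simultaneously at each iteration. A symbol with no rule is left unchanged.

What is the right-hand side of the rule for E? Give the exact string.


Answer: EYY

Derivation:
Trying E -> EYY:
  Step 0: E
  Step 1: EYY
  Step 2: EYYYY
Matches the given result.


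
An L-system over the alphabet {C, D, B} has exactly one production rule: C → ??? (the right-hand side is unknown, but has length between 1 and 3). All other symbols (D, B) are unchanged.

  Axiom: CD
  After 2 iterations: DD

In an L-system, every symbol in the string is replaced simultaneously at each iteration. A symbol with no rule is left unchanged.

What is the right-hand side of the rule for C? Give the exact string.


Answer: D

Derivation:
Trying C → D:
  Step 0: CD
  Step 1: DD
  Step 2: DD
Matches the given result.


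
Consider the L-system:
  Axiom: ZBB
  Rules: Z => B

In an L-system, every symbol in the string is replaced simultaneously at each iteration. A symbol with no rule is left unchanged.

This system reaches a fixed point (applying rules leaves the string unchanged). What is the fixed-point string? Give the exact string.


Step 0: ZBB
Step 1: BBB
Step 2: BBB  (unchanged — fixed point at step 1)

Answer: BBB


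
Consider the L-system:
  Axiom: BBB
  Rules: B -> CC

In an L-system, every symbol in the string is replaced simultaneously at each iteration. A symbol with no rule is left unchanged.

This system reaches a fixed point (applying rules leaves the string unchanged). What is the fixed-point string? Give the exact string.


Step 0: BBB
Step 1: CCCCCC
Step 2: CCCCCC  (unchanged — fixed point at step 1)

Answer: CCCCCC


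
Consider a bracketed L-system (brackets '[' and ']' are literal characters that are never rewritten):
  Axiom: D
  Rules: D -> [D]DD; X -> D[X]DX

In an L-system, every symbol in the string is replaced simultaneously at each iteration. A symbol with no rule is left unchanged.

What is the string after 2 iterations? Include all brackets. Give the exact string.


Step 0: D
Step 1: [D]DD
Step 2: [[D]DD][D]DD[D]DD

Answer: [[D]DD][D]DD[D]DD


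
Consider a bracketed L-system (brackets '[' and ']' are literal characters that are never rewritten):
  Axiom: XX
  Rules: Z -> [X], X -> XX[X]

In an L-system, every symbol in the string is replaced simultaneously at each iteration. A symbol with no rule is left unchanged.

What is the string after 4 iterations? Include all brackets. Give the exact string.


Answer: XX[X]XX[X][XX[X]]XX[X]XX[X][XX[X]][XX[X]XX[X][XX[X]]]XX[X]XX[X][XX[X]]XX[X]XX[X][XX[X]][XX[X]XX[X][XX[X]]][XX[X]XX[X][XX[X]]XX[X]XX[X][XX[X]][XX[X]XX[X][XX[X]]]]XX[X]XX[X][XX[X]]XX[X]XX[X][XX[X]][XX[X]XX[X][XX[X]]]XX[X]XX[X][XX[X]]XX[X]XX[X][XX[X]][XX[X]XX[X][XX[X]]][XX[X]XX[X][XX[X]]XX[X]XX[X][XX[X]][XX[X]XX[X][XX[X]]]]

Derivation:
Step 0: XX
Step 1: XX[X]XX[X]
Step 2: XX[X]XX[X][XX[X]]XX[X]XX[X][XX[X]]
Step 3: XX[X]XX[X][XX[X]]XX[X]XX[X][XX[X]][XX[X]XX[X][XX[X]]]XX[X]XX[X][XX[X]]XX[X]XX[X][XX[X]][XX[X]XX[X][XX[X]]]
Step 4: XX[X]XX[X][XX[X]]XX[X]XX[X][XX[X]][XX[X]XX[X][XX[X]]]XX[X]XX[X][XX[X]]XX[X]XX[X][XX[X]][XX[X]XX[X][XX[X]]][XX[X]XX[X][XX[X]]XX[X]XX[X][XX[X]][XX[X]XX[X][XX[X]]]]XX[X]XX[X][XX[X]]XX[X]XX[X][XX[X]][XX[X]XX[X][XX[X]]]XX[X]XX[X][XX[X]]XX[X]XX[X][XX[X]][XX[X]XX[X][XX[X]]][XX[X]XX[X][XX[X]]XX[X]XX[X][XX[X]][XX[X]XX[X][XX[X]]]]


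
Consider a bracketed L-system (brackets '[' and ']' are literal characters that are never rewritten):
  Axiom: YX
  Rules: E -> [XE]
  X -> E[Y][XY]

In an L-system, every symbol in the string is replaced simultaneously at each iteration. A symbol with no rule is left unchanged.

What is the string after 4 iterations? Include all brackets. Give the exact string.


Answer: Y[[XE][Y][E[Y][XY]Y][E[Y][XY][XE]]][Y][[E[Y][XY][XE]][Y][[XE][Y][E[Y][XY]Y]Y]Y]

Derivation:
Step 0: YX
Step 1: YE[Y][XY]
Step 2: Y[XE][Y][E[Y][XY]Y]
Step 3: Y[E[Y][XY][XE]][Y][[XE][Y][E[Y][XY]Y]Y]
Step 4: Y[[XE][Y][E[Y][XY]Y][E[Y][XY][XE]]][Y][[E[Y][XY][XE]][Y][[XE][Y][E[Y][XY]Y]Y]Y]


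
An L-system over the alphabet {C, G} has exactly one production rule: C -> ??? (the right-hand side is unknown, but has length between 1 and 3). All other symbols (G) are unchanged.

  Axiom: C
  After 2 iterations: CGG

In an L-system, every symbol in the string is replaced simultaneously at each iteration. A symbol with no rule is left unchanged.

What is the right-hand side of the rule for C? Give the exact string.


Answer: CG

Derivation:
Trying C -> CG:
  Step 0: C
  Step 1: CG
  Step 2: CGG
Matches the given result.


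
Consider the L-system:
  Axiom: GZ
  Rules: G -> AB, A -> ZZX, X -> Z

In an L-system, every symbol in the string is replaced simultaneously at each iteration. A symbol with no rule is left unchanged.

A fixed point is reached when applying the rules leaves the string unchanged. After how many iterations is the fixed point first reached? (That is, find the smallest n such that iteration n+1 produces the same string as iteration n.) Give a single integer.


Step 0: GZ
Step 1: ABZ
Step 2: ZZXBZ
Step 3: ZZZBZ
Step 4: ZZZBZ  (unchanged — fixed point at step 3)

Answer: 3


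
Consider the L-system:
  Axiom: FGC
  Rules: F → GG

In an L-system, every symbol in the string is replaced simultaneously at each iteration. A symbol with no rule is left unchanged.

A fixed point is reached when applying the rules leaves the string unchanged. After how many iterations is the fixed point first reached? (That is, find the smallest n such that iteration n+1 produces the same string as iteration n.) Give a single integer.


Answer: 1

Derivation:
Step 0: FGC
Step 1: GGGC
Step 2: GGGC  (unchanged — fixed point at step 1)


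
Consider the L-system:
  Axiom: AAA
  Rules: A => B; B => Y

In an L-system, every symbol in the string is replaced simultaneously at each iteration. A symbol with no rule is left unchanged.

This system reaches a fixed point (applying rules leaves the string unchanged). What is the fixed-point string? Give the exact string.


Answer: YYY

Derivation:
Step 0: AAA
Step 1: BBB
Step 2: YYY
Step 3: YYY  (unchanged — fixed point at step 2)


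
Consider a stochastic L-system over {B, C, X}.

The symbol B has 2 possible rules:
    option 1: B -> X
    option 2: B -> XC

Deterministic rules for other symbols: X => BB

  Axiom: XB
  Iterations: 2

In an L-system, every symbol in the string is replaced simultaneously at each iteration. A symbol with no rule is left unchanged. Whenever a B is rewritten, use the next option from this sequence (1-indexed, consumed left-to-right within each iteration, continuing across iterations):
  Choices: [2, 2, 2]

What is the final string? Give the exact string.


Answer: XCXCBBC

Derivation:
Step 0: XB
Step 1: BBXC  (used choices [2])
Step 2: XCXCBBC  (used choices [2, 2])


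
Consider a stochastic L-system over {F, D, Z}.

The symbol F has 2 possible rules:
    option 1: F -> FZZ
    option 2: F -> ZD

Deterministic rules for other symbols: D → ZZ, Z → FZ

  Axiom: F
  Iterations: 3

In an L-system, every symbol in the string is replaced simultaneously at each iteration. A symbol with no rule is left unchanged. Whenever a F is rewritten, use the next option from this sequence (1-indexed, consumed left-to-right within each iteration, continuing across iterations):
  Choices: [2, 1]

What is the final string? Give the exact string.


Step 0: F
Step 1: ZD  (used choices [2])
Step 2: FZZZ  (used choices [])
Step 3: FZZFZFZFZ  (used choices [1])

Answer: FZZFZFZFZ


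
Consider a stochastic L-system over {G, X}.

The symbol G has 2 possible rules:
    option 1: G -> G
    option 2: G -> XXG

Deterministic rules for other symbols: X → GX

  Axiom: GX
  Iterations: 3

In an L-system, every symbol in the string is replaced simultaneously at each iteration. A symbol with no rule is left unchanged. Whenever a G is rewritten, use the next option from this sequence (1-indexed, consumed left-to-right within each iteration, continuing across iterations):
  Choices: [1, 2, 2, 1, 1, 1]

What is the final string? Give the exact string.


Answer: GXGXGGXGXGGGX

Derivation:
Step 0: GX
Step 1: GGX  (used choices [1])
Step 2: XXGXXGGX  (used choices [2, 2])
Step 3: GXGXGGXGXGGGX  (used choices [1, 1, 1])


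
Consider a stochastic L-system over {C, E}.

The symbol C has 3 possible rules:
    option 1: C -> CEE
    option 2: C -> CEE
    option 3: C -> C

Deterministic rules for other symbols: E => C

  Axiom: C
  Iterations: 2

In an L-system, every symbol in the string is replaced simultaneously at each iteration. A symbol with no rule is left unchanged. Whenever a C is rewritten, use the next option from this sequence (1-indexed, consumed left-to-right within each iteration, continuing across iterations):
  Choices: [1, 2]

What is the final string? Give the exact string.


Step 0: C
Step 1: CEE  (used choices [1])
Step 2: CEECC  (used choices [2])

Answer: CEECC


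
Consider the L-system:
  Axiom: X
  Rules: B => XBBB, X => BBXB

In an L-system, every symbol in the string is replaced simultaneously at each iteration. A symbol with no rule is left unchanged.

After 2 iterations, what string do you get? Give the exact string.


Step 0: X
Step 1: BBXB
Step 2: XBBBXBBBBBXBXBBB

Answer: XBBBXBBBBBXBXBBB


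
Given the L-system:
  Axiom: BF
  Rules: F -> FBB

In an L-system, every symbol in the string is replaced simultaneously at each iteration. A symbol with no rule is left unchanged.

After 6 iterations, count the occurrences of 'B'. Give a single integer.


Answer: 13

Derivation:
Step 0: BF  (1 'B')
Step 1: BFBB  (3 'B')
Step 2: BFBBBB  (5 'B')
Step 3: BFBBBBBB  (7 'B')
Step 4: BFBBBBBBBB  (9 'B')
Step 5: BFBBBBBBBBBB  (11 'B')
Step 6: BFBBBBBBBBBBBB  (13 'B')


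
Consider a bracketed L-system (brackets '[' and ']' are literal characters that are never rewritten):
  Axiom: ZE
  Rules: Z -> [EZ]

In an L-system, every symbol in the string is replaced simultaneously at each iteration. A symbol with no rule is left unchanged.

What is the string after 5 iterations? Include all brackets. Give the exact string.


Step 0: ZE
Step 1: [EZ]E
Step 2: [E[EZ]]E
Step 3: [E[E[EZ]]]E
Step 4: [E[E[E[EZ]]]]E
Step 5: [E[E[E[E[EZ]]]]]E

Answer: [E[E[E[E[EZ]]]]]E


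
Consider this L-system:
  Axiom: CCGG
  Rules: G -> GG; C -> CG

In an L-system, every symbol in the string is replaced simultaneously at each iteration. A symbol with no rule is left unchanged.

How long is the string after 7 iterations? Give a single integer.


Step 0: length = 4
Step 1: length = 8
Step 2: length = 16
Step 3: length = 32
Step 4: length = 64
Step 5: length = 128
Step 6: length = 256
Step 7: length = 512

Answer: 512


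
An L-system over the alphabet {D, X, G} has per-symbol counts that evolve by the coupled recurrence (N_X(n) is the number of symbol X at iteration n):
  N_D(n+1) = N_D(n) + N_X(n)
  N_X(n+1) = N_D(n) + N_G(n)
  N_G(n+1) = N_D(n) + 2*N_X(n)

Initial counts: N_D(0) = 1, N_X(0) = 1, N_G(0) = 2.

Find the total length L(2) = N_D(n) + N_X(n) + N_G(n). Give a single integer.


Step 0: N_D=1, N_X=1, N_G=2, L=4
Step 1: N_D=2, N_X=3, N_G=3, L=8
Step 2: N_D=5, N_X=5, N_G=8, L=18

Answer: 18


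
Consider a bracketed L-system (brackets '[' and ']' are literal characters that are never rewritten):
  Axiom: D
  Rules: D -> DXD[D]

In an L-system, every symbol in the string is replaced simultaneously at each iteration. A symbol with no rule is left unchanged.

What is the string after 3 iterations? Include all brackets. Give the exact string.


Answer: DXD[D]XDXD[D][DXD[D]]XDXD[D]XDXD[D][DXD[D]][DXD[D]XDXD[D][DXD[D]]]

Derivation:
Step 0: D
Step 1: DXD[D]
Step 2: DXD[D]XDXD[D][DXD[D]]
Step 3: DXD[D]XDXD[D][DXD[D]]XDXD[D]XDXD[D][DXD[D]][DXD[D]XDXD[D][DXD[D]]]


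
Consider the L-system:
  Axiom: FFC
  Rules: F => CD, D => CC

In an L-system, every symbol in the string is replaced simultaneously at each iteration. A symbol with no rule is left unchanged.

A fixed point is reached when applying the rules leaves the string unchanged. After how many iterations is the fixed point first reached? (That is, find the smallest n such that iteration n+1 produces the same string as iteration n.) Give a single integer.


Step 0: FFC
Step 1: CDCDC
Step 2: CCCCCCC
Step 3: CCCCCCC  (unchanged — fixed point at step 2)

Answer: 2


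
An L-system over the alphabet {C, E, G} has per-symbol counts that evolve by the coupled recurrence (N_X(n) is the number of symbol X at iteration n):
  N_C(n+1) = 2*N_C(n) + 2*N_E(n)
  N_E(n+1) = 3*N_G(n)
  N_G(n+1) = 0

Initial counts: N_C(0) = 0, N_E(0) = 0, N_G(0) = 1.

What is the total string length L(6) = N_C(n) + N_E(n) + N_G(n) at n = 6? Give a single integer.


Step 0: N_C=0, N_E=0, N_G=1, L=1
Step 1: N_C=0, N_E=3, N_G=0, L=3
Step 2: N_C=6, N_E=0, N_G=0, L=6
Step 3: N_C=12, N_E=0, N_G=0, L=12
Step 4: N_C=24, N_E=0, N_G=0, L=24
Step 5: N_C=48, N_E=0, N_G=0, L=48
Step 6: N_C=96, N_E=0, N_G=0, L=96

Answer: 96


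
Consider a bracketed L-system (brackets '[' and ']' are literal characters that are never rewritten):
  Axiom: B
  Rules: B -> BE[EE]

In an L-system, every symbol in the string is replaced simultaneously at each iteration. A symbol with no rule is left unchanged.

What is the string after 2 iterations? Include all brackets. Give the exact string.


Step 0: B
Step 1: BE[EE]
Step 2: BE[EE]E[EE]

Answer: BE[EE]E[EE]


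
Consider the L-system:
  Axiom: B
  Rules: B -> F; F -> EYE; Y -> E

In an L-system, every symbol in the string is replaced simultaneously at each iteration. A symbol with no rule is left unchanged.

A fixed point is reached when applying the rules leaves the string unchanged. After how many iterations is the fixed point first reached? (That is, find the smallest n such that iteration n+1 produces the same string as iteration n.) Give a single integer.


Step 0: B
Step 1: F
Step 2: EYE
Step 3: EEE
Step 4: EEE  (unchanged — fixed point at step 3)

Answer: 3


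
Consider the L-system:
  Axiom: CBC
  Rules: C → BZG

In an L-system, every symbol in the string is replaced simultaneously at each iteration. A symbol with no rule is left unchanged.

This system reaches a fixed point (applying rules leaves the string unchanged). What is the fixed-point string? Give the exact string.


Answer: BZGBBZG

Derivation:
Step 0: CBC
Step 1: BZGBBZG
Step 2: BZGBBZG  (unchanged — fixed point at step 1)


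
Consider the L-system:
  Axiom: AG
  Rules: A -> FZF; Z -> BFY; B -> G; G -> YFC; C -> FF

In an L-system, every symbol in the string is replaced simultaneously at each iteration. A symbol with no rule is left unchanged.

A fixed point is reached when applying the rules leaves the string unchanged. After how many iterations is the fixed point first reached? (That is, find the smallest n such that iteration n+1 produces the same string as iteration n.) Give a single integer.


Answer: 5

Derivation:
Step 0: AG
Step 1: FZFYFC
Step 2: FBFYFYFFF
Step 3: FGFYFYFFF
Step 4: FYFCFYFYFFF
Step 5: FYFFFFYFYFFF
Step 6: FYFFFFYFYFFF  (unchanged — fixed point at step 5)


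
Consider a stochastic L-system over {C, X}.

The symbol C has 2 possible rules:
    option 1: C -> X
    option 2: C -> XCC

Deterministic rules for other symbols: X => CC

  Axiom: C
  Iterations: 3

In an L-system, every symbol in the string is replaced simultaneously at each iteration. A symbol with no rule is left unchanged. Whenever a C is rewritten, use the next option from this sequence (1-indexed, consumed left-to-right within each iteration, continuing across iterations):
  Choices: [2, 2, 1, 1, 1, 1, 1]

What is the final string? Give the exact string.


Step 0: C
Step 1: XCC  (used choices [2])
Step 2: CCXCCX  (used choices [2, 1])
Step 3: XXCCXXCC  (used choices [1, 1, 1, 1])

Answer: XXCCXXCC


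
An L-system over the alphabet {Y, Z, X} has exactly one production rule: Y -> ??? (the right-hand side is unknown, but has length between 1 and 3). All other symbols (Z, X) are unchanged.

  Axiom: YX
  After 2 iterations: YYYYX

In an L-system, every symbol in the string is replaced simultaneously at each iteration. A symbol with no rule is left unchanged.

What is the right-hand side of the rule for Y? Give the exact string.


Answer: YY

Derivation:
Trying Y -> YY:
  Step 0: YX
  Step 1: YYX
  Step 2: YYYYX
Matches the given result.


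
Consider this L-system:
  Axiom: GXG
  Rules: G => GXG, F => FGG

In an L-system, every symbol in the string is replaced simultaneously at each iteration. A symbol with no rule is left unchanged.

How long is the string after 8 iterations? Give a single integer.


Step 0: length = 3
Step 1: length = 7
Step 2: length = 15
Step 3: length = 31
Step 4: length = 63
Step 5: length = 127
Step 6: length = 255
Step 7: length = 511
Step 8: length = 1023

Answer: 1023


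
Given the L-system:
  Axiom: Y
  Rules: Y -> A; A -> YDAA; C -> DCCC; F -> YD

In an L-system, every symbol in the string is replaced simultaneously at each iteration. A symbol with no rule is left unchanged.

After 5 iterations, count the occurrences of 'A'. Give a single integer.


Answer: 29

Derivation:
Step 0: Y  (0 'A')
Step 1: A  (1 'A')
Step 2: YDAA  (2 'A')
Step 3: ADYDAAYDAA  (5 'A')
Step 4: YDAADADYDAAYDAAADYDAAYDAA  (12 'A')
Step 5: ADYDAAYDAADYDAADADYDAAYDAAADYDAAYDAAYDAADADYDAAYDAAADYDAAYDAA  (29 'A')


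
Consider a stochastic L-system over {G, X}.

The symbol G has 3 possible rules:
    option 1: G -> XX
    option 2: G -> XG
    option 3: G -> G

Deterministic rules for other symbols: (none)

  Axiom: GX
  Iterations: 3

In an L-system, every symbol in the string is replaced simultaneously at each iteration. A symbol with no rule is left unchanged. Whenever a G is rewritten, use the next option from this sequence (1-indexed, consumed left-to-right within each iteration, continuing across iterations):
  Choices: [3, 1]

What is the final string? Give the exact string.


Step 0: GX
Step 1: GX  (used choices [3])
Step 2: XXX  (used choices [1])
Step 3: XXX  (used choices [])

Answer: XXX


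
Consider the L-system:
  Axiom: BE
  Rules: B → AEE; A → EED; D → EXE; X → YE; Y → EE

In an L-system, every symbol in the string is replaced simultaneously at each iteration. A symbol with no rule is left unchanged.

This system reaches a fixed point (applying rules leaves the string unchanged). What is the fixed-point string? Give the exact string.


Answer: EEEEEEEEEE

Derivation:
Step 0: BE
Step 1: AEEE
Step 2: EEDEEE
Step 3: EEEXEEEE
Step 4: EEEYEEEEE
Step 5: EEEEEEEEEE
Step 6: EEEEEEEEEE  (unchanged — fixed point at step 5)


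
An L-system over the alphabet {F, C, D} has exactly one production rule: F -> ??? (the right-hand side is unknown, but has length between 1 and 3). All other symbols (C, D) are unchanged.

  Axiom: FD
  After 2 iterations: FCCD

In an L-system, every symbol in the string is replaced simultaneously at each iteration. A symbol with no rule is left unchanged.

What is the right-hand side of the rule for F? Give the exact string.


Answer: FC

Derivation:
Trying F -> FC:
  Step 0: FD
  Step 1: FCD
  Step 2: FCCD
Matches the given result.


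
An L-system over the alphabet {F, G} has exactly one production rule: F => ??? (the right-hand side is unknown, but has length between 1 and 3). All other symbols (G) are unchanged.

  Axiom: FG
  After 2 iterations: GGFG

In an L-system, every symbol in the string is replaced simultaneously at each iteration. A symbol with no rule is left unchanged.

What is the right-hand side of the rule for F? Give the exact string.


Trying F => GF:
  Step 0: FG
  Step 1: GFG
  Step 2: GGFG
Matches the given result.

Answer: GF


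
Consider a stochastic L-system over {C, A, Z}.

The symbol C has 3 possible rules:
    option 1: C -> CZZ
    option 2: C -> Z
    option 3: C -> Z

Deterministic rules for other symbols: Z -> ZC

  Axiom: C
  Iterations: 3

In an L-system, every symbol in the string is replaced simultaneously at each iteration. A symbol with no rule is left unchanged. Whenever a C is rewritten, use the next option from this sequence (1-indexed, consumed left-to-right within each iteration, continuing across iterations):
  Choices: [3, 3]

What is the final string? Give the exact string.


Step 0: C
Step 1: Z  (used choices [3])
Step 2: ZC  (used choices [])
Step 3: ZCZ  (used choices [3])

Answer: ZCZ


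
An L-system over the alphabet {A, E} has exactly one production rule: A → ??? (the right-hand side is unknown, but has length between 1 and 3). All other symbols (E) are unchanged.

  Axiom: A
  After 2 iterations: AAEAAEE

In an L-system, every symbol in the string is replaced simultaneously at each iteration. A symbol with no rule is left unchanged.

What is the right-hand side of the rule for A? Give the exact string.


Trying A → AAE:
  Step 0: A
  Step 1: AAE
  Step 2: AAEAAEE
Matches the given result.

Answer: AAE


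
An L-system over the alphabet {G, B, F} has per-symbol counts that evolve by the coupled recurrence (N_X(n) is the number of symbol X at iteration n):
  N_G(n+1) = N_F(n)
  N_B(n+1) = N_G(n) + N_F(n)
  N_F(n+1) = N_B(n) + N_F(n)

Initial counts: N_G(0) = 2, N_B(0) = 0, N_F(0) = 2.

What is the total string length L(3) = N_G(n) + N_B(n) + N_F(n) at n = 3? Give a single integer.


Step 0: N_G=2, N_B=0, N_F=2, L=4
Step 1: N_G=2, N_B=4, N_F=2, L=8
Step 2: N_G=2, N_B=4, N_F=6, L=12
Step 3: N_G=6, N_B=8, N_F=10, L=24

Answer: 24


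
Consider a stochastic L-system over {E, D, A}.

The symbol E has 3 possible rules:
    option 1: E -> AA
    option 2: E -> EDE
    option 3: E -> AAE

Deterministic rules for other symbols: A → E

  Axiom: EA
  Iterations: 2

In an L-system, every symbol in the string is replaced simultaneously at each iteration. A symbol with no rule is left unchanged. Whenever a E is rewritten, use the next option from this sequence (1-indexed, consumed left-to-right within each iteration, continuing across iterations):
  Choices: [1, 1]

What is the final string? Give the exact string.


Answer: EEAA

Derivation:
Step 0: EA
Step 1: AAE  (used choices [1])
Step 2: EEAA  (used choices [1])


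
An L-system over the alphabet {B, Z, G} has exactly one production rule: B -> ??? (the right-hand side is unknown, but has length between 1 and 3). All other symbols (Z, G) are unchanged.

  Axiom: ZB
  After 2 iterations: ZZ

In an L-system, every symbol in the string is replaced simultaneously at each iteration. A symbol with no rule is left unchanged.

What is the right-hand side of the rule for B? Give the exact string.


Trying B -> Z:
  Step 0: ZB
  Step 1: ZZ
  Step 2: ZZ
Matches the given result.

Answer: Z


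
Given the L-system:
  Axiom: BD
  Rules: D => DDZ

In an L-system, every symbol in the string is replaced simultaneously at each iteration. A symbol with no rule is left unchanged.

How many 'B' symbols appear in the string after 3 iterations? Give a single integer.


Answer: 1

Derivation:
Step 0: BD  (1 'B')
Step 1: BDDZ  (1 'B')
Step 2: BDDZDDZZ  (1 'B')
Step 3: BDDZDDZZDDZDDZZZ  (1 'B')


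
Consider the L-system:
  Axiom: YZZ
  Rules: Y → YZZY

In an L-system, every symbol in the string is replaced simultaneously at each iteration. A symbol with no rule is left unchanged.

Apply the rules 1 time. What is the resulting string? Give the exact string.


Answer: YZZYZZ

Derivation:
Step 0: YZZ
Step 1: YZZYZZ


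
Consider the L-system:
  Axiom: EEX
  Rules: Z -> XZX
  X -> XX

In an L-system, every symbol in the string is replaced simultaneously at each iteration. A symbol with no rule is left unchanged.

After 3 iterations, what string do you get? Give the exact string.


Answer: EEXXXXXXXX

Derivation:
Step 0: EEX
Step 1: EEXX
Step 2: EEXXXX
Step 3: EEXXXXXXXX


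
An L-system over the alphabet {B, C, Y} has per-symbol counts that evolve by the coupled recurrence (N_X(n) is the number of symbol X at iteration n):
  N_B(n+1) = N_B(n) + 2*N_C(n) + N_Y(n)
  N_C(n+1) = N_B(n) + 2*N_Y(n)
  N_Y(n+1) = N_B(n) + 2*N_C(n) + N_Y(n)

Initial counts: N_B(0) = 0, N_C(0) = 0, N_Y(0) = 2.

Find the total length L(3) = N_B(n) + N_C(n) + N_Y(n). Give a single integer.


Step 0: N_B=0, N_C=0, N_Y=2, L=2
Step 1: N_B=2, N_C=4, N_Y=2, L=8
Step 2: N_B=12, N_C=6, N_Y=12, L=30
Step 3: N_B=36, N_C=36, N_Y=36, L=108

Answer: 108


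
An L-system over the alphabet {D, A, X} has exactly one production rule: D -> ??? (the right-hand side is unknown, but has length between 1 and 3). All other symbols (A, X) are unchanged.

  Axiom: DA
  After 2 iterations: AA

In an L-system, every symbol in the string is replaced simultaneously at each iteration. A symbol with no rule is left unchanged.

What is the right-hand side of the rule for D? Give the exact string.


Answer: A

Derivation:
Trying D -> A:
  Step 0: DA
  Step 1: AA
  Step 2: AA
Matches the given result.


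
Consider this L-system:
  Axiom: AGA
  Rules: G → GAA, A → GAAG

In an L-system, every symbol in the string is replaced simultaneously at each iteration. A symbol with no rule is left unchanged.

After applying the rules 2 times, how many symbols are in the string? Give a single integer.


Answer: 39

Derivation:
Step 0: length = 3
Step 1: length = 11
Step 2: length = 39


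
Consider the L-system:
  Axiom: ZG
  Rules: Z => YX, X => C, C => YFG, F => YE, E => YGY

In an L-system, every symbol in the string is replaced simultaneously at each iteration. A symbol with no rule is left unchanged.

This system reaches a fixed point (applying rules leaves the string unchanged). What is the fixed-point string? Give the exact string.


Answer: YYYYGYGG

Derivation:
Step 0: ZG
Step 1: YXG
Step 2: YCG
Step 3: YYFGG
Step 4: YYYEGG
Step 5: YYYYGYGG
Step 6: YYYYGYGG  (unchanged — fixed point at step 5)


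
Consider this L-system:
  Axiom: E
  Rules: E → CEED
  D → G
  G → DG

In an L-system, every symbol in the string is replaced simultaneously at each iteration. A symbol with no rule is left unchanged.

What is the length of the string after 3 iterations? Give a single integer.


Answer: 23

Derivation:
Step 0: length = 1
Step 1: length = 4
Step 2: length = 10
Step 3: length = 23


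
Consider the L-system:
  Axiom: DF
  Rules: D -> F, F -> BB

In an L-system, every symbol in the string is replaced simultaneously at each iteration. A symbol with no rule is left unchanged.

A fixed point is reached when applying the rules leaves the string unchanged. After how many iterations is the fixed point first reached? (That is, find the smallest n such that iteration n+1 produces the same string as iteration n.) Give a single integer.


Answer: 2

Derivation:
Step 0: DF
Step 1: FBB
Step 2: BBBB
Step 3: BBBB  (unchanged — fixed point at step 2)


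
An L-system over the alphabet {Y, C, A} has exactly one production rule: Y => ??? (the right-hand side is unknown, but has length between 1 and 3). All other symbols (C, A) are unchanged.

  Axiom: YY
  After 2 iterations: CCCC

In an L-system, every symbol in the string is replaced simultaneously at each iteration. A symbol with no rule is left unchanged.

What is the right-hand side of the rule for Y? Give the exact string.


Answer: CC

Derivation:
Trying Y => CC:
  Step 0: YY
  Step 1: CCCC
  Step 2: CCCC
Matches the given result.


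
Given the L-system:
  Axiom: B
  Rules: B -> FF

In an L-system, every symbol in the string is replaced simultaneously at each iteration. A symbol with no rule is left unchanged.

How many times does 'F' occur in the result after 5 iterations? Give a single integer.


Answer: 2

Derivation:
Step 0: B  (0 'F')
Step 1: FF  (2 'F')
Step 2: FF  (2 'F')
Step 3: FF  (2 'F')
Step 4: FF  (2 'F')
Step 5: FF  (2 'F')


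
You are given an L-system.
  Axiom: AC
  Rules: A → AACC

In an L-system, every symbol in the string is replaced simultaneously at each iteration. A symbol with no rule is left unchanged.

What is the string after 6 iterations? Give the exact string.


Answer: AACCAACCCCAACCAACCCCCCAACCAACCCCAACCAACCCCCCCCAACCAACCCCAACCAACCCCCCAACCAACCCCAACCAACCCCCCCCCCAACCAACCCCAACCAACCCCCCAACCAACCCCAACCAACCCCCCCCAACCAACCCCAACCAACCCCCCAACCAACCCCAACCAACCCCCCCCCCCCC

Derivation:
Step 0: AC
Step 1: AACCC
Step 2: AACCAACCCCC
Step 3: AACCAACCCCAACCAACCCCCCC
Step 4: AACCAACCCCAACCAACCCCCCAACCAACCCCAACCAACCCCCCCCC
Step 5: AACCAACCCCAACCAACCCCCCAACCAACCCCAACCAACCCCCCCCAACCAACCCCAACCAACCCCCCAACCAACCCCAACCAACCCCCCCCCCC
Step 6: AACCAACCCCAACCAACCCCCCAACCAACCCCAACCAACCCCCCCCAACCAACCCCAACCAACCCCCCAACCAACCCCAACCAACCCCCCCCCCAACCAACCCCAACCAACCCCCCAACCAACCCCAACCAACCCCCCCCAACCAACCCCAACCAACCCCCCAACCAACCCCAACCAACCCCCCCCCCCCC


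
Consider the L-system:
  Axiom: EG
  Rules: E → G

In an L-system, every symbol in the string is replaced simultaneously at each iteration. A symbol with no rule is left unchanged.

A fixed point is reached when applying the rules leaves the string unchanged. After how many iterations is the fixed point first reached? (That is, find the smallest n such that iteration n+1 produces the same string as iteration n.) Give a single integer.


Answer: 1

Derivation:
Step 0: EG
Step 1: GG
Step 2: GG  (unchanged — fixed point at step 1)


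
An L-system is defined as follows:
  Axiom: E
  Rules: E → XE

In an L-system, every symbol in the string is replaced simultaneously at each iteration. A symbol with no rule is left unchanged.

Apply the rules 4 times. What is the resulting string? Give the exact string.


Step 0: E
Step 1: XE
Step 2: XXE
Step 3: XXXE
Step 4: XXXXE

Answer: XXXXE


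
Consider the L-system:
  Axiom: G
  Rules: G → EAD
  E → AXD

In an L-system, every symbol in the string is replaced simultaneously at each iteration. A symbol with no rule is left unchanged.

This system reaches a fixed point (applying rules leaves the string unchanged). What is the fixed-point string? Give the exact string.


Step 0: G
Step 1: EAD
Step 2: AXDAD
Step 3: AXDAD  (unchanged — fixed point at step 2)

Answer: AXDAD


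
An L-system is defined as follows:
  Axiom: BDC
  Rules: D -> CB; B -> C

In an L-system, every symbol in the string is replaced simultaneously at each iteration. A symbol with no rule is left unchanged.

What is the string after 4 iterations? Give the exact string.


Answer: CCCC

Derivation:
Step 0: BDC
Step 1: CCBC
Step 2: CCCC
Step 3: CCCC
Step 4: CCCC


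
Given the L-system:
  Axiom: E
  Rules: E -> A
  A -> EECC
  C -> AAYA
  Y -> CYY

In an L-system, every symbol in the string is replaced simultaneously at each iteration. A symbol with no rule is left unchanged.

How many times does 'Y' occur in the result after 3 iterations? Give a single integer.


Answer: 2

Derivation:
Step 0: E  (0 'Y')
Step 1: A  (0 'Y')
Step 2: EECC  (0 'Y')
Step 3: AAAAYAAAYA  (2 'Y')


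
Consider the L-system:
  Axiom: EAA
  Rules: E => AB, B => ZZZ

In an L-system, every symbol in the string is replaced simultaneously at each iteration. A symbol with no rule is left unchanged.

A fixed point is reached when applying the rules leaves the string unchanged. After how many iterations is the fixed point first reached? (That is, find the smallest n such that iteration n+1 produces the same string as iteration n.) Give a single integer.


Answer: 2

Derivation:
Step 0: EAA
Step 1: ABAA
Step 2: AZZZAA
Step 3: AZZZAA  (unchanged — fixed point at step 2)


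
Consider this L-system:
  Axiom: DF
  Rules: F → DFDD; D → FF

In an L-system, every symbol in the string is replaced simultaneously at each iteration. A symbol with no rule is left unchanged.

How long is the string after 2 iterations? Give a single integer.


Step 0: length = 2
Step 1: length = 6
Step 2: length = 18

Answer: 18


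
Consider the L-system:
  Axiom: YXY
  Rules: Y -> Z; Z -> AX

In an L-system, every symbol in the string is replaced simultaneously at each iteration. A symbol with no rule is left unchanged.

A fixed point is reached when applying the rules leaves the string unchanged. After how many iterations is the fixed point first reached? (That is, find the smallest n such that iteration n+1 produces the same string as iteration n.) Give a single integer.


Step 0: YXY
Step 1: ZXZ
Step 2: AXXAX
Step 3: AXXAX  (unchanged — fixed point at step 2)

Answer: 2


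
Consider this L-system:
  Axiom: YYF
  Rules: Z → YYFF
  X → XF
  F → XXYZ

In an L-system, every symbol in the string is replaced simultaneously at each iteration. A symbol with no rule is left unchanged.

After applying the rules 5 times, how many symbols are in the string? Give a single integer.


Step 0: length = 3
Step 1: length = 6
Step 2: length = 11
Step 3: length = 25
Step 4: length = 53
Step 5: length = 127

Answer: 127


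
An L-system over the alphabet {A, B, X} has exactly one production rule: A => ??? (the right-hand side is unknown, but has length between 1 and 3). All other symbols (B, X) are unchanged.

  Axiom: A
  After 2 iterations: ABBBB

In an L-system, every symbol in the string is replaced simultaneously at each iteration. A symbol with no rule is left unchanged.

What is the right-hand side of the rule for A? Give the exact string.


Trying A => ABB:
  Step 0: A
  Step 1: ABB
  Step 2: ABBBB
Matches the given result.

Answer: ABB


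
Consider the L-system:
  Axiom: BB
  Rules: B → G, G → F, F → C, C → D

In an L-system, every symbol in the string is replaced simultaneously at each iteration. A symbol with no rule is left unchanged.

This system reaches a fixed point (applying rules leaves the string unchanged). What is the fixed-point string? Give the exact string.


Step 0: BB
Step 1: GG
Step 2: FF
Step 3: CC
Step 4: DD
Step 5: DD  (unchanged — fixed point at step 4)

Answer: DD


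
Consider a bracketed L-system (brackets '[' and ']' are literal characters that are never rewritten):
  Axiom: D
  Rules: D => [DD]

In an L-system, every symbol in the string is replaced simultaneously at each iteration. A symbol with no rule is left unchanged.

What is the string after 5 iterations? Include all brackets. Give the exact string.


Step 0: D
Step 1: [DD]
Step 2: [[DD][DD]]
Step 3: [[[DD][DD]][[DD][DD]]]
Step 4: [[[[DD][DD]][[DD][DD]]][[[DD][DD]][[DD][DD]]]]
Step 5: [[[[[DD][DD]][[DD][DD]]][[[DD][DD]][[DD][DD]]]][[[[DD][DD]][[DD][DD]]][[[DD][DD]][[DD][DD]]]]]

Answer: [[[[[DD][DD]][[DD][DD]]][[[DD][DD]][[DD][DD]]]][[[[DD][DD]][[DD][DD]]][[[DD][DD]][[DD][DD]]]]]


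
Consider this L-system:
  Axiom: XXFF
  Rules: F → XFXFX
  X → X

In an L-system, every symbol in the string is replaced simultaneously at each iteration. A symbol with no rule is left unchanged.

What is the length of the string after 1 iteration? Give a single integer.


Answer: 12

Derivation:
Step 0: length = 4
Step 1: length = 12


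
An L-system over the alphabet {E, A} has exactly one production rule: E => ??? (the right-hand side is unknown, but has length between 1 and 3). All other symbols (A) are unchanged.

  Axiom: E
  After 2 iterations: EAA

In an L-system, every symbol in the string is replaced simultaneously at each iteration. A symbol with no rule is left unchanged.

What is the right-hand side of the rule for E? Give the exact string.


Trying E => EA:
  Step 0: E
  Step 1: EA
  Step 2: EAA
Matches the given result.

Answer: EA


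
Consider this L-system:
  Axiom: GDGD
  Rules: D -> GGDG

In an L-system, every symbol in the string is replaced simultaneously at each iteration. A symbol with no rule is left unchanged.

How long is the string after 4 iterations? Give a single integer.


Answer: 28

Derivation:
Step 0: length = 4
Step 1: length = 10
Step 2: length = 16
Step 3: length = 22
Step 4: length = 28


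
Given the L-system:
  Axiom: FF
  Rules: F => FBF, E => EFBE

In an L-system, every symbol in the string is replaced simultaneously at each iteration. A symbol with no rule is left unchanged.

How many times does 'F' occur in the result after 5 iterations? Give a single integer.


Step 0: FF  (2 'F')
Step 1: FBFFBF  (4 'F')
Step 2: FBFBFBFFBFBFBF  (8 'F')
Step 3: FBFBFBFBFBFBFBFFBFBFBFBFBFBFBF  (16 'F')
Step 4: FBFBFBFBFBFBFBFBFBFBFBFBFBFBFBFFBFBFBFBFBFBFBFBFBFBFBFBFBFBFBF  (32 'F')
Step 5: FBFBFBFBFBFBFBFBFBFBFBFBFBFBFBFBFBFBFBFBFBFBFBFBFBFBFBFBFBFBFBFFBFBFBFBFBFBFBFBFBFBFBFBFBFBFBFBFBFBFBFBFBFBFBFBFBFBFBFBFBFBFBF  (64 'F')

Answer: 64


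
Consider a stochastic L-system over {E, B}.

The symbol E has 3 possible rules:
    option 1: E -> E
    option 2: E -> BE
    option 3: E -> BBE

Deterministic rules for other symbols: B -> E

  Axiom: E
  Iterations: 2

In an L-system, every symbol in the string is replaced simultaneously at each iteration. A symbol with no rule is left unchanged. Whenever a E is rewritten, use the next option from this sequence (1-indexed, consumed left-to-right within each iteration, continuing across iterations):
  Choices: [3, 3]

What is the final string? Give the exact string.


Step 0: E
Step 1: BBE  (used choices [3])
Step 2: EEBBE  (used choices [3])

Answer: EEBBE


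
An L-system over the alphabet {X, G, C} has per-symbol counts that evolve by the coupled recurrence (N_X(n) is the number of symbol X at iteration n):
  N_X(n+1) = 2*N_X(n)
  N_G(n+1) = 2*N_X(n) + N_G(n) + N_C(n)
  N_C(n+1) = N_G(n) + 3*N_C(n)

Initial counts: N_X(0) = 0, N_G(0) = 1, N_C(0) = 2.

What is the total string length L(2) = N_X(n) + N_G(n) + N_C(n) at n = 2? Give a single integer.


Step 0: N_X=0, N_G=1, N_C=2, L=3
Step 1: N_X=0, N_G=3, N_C=7, L=10
Step 2: N_X=0, N_G=10, N_C=24, L=34

Answer: 34


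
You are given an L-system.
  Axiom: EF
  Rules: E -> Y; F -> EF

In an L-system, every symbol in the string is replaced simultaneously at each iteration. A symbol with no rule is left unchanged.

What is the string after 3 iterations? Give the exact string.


Step 0: EF
Step 1: YEF
Step 2: YYEF
Step 3: YYYEF

Answer: YYYEF


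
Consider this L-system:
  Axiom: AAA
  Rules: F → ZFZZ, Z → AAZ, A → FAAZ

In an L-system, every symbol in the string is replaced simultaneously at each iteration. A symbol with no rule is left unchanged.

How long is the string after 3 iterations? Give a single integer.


Answer: 162

Derivation:
Step 0: length = 3
Step 1: length = 12
Step 2: length = 45
Step 3: length = 162


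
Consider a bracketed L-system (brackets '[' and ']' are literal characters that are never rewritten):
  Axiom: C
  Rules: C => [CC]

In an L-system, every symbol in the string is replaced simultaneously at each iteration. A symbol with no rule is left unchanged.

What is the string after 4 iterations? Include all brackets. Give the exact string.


Step 0: C
Step 1: [CC]
Step 2: [[CC][CC]]
Step 3: [[[CC][CC]][[CC][CC]]]
Step 4: [[[[CC][CC]][[CC][CC]]][[[CC][CC]][[CC][CC]]]]

Answer: [[[[CC][CC]][[CC][CC]]][[[CC][CC]][[CC][CC]]]]
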